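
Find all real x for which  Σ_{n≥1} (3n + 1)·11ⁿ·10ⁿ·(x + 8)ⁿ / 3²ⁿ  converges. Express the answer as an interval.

(-889/110, -871/110)

The ratio of consecutive coefficients is [(3(n+1) + 1)/(3n + 1)] · 11·10/9 → 110/9.
Hence the series converges for |x + 8| < 1/(110/9) = 9/110, so the radius of convergence is 9/110.
At x = -871/110: the terms do not tend to 0, so the series diverges.
When x = -889/110, the terms have absolute value of order n, which does not tend to 0, so the series diverges by the divergence test.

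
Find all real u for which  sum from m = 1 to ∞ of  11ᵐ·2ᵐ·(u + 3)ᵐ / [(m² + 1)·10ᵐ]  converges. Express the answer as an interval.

Ratio test: |a_{m+1}/a_m| = [(m² + 1)/((m+1)² + 1)] · 11·2/10 → 11/5 as m → ∞.
Thus R = 1/(11/5) = 5/11.
When u = -28/11, the terms are on the order of 1/m², so the series converges absolutely by comparison with the p-series (p = 2 > 1).
At u = -38/11: the terms are on the order of 1/m², so the series converges absolutely by comparison with the p-series (p = 2 > 1).

[-38/11, -28/11]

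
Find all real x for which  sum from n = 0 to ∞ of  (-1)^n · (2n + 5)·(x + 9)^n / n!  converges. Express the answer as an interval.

(−∞, ∞)

The ratio of consecutive coefficients is (2(n+1) + 5)/(2n + 5) · 1/(n+1) → 0.
The ratio tends to 0 regardless of x, hence R = ∞.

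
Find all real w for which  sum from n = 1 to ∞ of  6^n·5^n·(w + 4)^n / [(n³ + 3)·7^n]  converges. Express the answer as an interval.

[-127/30, -113/30]

Ratio test: |a_{n+1}/a_n| = [(n³ + 3)/((n+1)³ + 3)] · 6·5/7 → 30/7 as n → ∞.
Thus R = 1/(30/7) = 7/30.
When w = -113/30, the series is dominated by a constant times Σ 1/n³, which converges (p = 3 > 1).
Check w = -127/30: the terms are on the order of 1/n³, so the series converges absolutely by comparison with the p-series (p = 3 > 1).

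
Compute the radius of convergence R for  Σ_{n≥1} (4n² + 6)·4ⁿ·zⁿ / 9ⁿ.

R = 9/4

Apply the ratio test: |a_{n+1}| / |a_n| = [(4(n+1)² + 6)/(4n² + 6)] · 4/9, which tends to 4/9 as n → ∞.
Thus R = 1/(4/9) = 9/4.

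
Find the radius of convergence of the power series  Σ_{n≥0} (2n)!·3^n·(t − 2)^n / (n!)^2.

R = 1/12

Apply the ratio test: |a_{n+1}| / |a_n| = (2n+1)·(2n+2)/(n+1)² · 3, which tends to 12 as n → ∞.
Convergence for |t − 2| · 12 < 1, i.e. |t − 2| < 1/12. So R = 1/12.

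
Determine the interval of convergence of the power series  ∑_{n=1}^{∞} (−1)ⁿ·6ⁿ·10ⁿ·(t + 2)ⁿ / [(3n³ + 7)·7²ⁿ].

[-169/60, -71/60]

Apply the ratio test: |a_{n+1}| / |a_n| = [(3n³ + 7)/(3(n+1)³ + 7)] · 6·10/49, which tends to 60/49 as n → ∞.
Convergence for |t + 2| · 60/49 < 1, i.e. |t + 2| < 49/60. So R = 49/60.
When t = -71/60, the terms are on the order of 1/n³, so the series converges absolutely by comparison with the p-series (p = 3 > 1).
Endpoint t = -169/60: absolute convergence follows by limit comparison with Σ 1/n³.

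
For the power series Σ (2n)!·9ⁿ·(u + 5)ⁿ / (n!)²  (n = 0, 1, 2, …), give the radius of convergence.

R = 1/36

The ratio of consecutive coefficients is (2n+1)·(2n+2)/(n+1)² · 9 → 36.
Thus R = 1/(36) = 1/36.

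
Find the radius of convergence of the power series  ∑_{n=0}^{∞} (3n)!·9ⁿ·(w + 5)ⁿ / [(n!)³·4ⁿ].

The ratio of consecutive coefficients is (3n+1)·(3n+2)·(3n+3)/(n+1)³ · 9/4 → 243/4.
The series converges when 243/4 · |w + 5| < 1, giving R = 4/243.

R = 4/243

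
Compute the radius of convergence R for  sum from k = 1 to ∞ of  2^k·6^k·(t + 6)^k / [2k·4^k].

By the ratio test, |a_{k+1}/a_k| = [2k/2(k+1)] · 2·6/4 → 3.
Hence the series converges for |t + 6| < 1/(3) = 1/3, so the radius of convergence is 1/3.

R = 1/3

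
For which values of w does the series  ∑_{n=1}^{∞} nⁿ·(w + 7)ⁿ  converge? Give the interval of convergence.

Root test: |a_n|^(1/n) = n → ∞.
The root grows without bound, so R = 0 (convergence only at w = -7).

{-7}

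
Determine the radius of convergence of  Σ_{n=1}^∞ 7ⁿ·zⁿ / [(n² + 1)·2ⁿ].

Ratio test: |a_{n+1}/a_n| = [(n² + 1)/((n+1)² + 1)] · 7/2 → 7/2 as n → ∞.
Thus R = 1/(7/2) = 2/7.

R = 2/7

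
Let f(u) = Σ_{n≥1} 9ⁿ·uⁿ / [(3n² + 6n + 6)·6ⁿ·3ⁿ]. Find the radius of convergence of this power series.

By the ratio test, |a_{n+1}/a_n| = [(3n² + 6n + 6)/(3(n+1)² + 6(n+1) + 6)] · 9/(6·3) → 1/2.
Thus R = 1/(1/2) = 2.

R = 2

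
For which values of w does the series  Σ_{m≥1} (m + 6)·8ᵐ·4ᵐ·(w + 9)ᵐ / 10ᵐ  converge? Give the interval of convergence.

By the ratio test, |a_{m+1}/a_m| = [((m+1) + 6)/(m + 6)] · 8·4/10 → 16/5.
Thus R = 1/(16/5) = 5/16.
Check w = -139/16: the terms do not tend to 0, so the series diverges.
Endpoint w = -149/16: the terms have absolute value of order m, which does not tend to 0, so the series diverges by the divergence test.

(-149/16, -139/16)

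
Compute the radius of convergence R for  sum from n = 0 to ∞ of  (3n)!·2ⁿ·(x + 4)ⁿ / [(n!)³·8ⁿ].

R = 4/27

Apply the ratio test: |a_{n+1}| / |a_n| = (3n+1)·(3n+2)·(3n+3)/(n+1)³ · 2/8, which tends to 27/4 as n → ∞.
Convergence for |x + 4| · 27/4 < 1, i.e. |x + 4| < 4/27. So R = 4/27.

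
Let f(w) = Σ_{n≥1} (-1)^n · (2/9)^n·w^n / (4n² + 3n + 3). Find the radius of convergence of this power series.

The ratio of consecutive coefficients is [(4n² + 3n + 3)/(4(n+1)² + 3(n+1) + 3)] · 2/9 → 2/9.
Thus R = 1/(2/9) = 9/2.

R = 9/2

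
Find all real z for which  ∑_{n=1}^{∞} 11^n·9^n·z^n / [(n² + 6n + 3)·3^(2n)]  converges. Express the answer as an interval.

[-1/11, 1/11]

Apply the ratio test: |a_{n+1}| / |a_n| = [(n² + 6n + 3)/((n+1)² + 6(n+1) + 3)] · 11·9/9, which tends to 11 as n → ∞.
Convergence for |z| · 11 < 1, i.e. |z| < 1/11. So R = 1/11.
Check z = 1/11: the terms are on the order of 1/n², so the series converges absolutely by comparison with the p-series (p = 2 > 1).
At z = -1/11: the series is dominated by a constant times Σ 1/n², which converges (p = 2 > 1).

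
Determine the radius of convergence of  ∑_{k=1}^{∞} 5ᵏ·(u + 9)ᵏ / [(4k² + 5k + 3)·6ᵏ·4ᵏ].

R = 24/5

Ratio test: |a_{k+1}/a_k| = [(4k² + 5k + 3)/(4(k+1)² + 5(k+1) + 3)] · 5/(6·4) → 5/24 as k → ∞.
Hence the series converges for |u + 9| < 1/(5/24) = 24/5, so the radius of convergence is 24/5.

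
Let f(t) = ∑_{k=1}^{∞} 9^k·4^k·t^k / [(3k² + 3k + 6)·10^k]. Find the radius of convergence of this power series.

R = 5/18

The ratio of consecutive coefficients is [(3k² + 3k + 6)/(3(k+1)² + 3(k+1) + 6)] · 9·4/10 → 18/5.
Convergence for |t| · 18/5 < 1, i.e. |t| < 5/18. So R = 5/18.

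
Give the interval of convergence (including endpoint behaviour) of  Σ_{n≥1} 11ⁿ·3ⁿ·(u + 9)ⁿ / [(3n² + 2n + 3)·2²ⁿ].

The ratio of consecutive coefficients is [(3n² + 2n + 3)/(3(n+1)² + 2(n+1) + 3)] · 11·3/4 → 33/4.
The series converges when 33/4 · |u + 9| < 1, giving R = 4/33.
When u = -293/33, absolute convergence follows by limit comparison with Σ 1/n².
When u = -301/33, the series is dominated by a constant times Σ 1/n², which converges (p = 2 > 1).

[-301/33, -293/33]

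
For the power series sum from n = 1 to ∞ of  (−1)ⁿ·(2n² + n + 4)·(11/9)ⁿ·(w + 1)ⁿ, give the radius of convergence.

R = 9/11

Apply the ratio test: |a_{n+1}| / |a_n| = [(2(n+1)² + (n+1) + 4)/(2n² + n + 4)] · 11/9, which tends to 11/9 as n → ∞.
Hence the series converges for |w + 1| < 1/(11/9) = 9/11, so the radius of convergence is 9/11.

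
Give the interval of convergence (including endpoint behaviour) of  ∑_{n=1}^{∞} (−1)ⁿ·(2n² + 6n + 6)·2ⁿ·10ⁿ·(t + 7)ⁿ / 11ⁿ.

Ratio test: |a_{n+1}/a_n| = [(2(n+1)² + 6(n+1) + 6)/(2n² + 6n + 6)] · 2·10/11 → 20/11 as n → ∞.
Hence the series converges for |t + 7| < 1/(20/11) = 11/20, so the radius of convergence is 11/20.
When t = -129/20, the terms do not tend to 0, so the series diverges.
When t = -151/20, the n-th term does not approach 0; divergence by the term test.

(-151/20, -129/20)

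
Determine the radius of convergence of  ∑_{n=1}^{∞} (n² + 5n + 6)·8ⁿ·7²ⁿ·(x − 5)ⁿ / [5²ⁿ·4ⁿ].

By the ratio test, |a_{n+1}/a_n| = [((n+1)² + 5(n+1) + 6)/(n² + 5n + 6)] · 8·49/(25·4) → 98/25.
Hence the series converges for |x − 5| < 1/(98/25) = 25/98, so the radius of convergence is 25/98.

R = 25/98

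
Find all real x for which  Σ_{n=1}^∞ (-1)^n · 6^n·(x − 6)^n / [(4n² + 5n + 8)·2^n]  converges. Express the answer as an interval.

The ratio of consecutive coefficients is [(4n² + 5n + 8)/(4(n+1)² + 5(n+1) + 8)] · 6/2 → 3.
Convergence for |x − 6| · 3 < 1, i.e. |x − 6| < 1/3. So R = 1/3.
Endpoint x = 19/3: the terms are on the order of 1/n², so the series converges absolutely by comparison with the p-series (p = 2 > 1).
Endpoint x = 17/3: the terms are on the order of 1/n², so the series converges absolutely by comparison with the p-series (p = 2 > 1).

[17/3, 19/3]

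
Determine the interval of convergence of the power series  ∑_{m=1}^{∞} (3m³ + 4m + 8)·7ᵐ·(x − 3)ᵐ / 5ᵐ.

(16/7, 26/7)

Ratio test: |a_{m+1}/a_m| = [(3(m+1)³ + 4(m+1) + 8)/(3m³ + 4m + 8)] · 7/5 → 7/5 as m → ∞.
Thus R = 1/(7/5) = 5/7.
Check x = 26/7: the terms do not tend to 0, so the series diverges.
At x = 16/7: the terms do not tend to 0, so the series diverges.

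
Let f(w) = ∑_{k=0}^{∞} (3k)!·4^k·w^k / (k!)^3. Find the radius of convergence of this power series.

R = 1/108

The ratio of consecutive coefficients is (3k+1)·(3k+2)·(3k+3)/(k+1)³ · 4 → 108.
The series converges when 108 · |w| < 1, giving R = 1/108.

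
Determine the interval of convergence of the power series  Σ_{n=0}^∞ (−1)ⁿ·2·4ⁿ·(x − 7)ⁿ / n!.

The ratio of consecutive coefficients is 2/2 · 4 · 1/(n+1) → 0.
The ratio tends to 0 regardless of x, hence R = ∞.

(−∞, ∞)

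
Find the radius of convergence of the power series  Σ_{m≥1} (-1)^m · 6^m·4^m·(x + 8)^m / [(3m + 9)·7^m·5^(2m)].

Apply the ratio test: |a_{m+1}| / |a_m| = [(3m + 9)/(3(m+1) + 9)] · 6·4/(7·25), which tends to 24/175 as m → ∞.
The series converges when 24/175 · |x + 8| < 1, giving R = 175/24.

R = 175/24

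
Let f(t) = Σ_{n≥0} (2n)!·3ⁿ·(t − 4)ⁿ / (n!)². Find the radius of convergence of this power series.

Apply the ratio test: |a_{n+1}| / |a_n| = (2n+1)·(2n+2)/(n+1)² · 3, which tends to 12 as n → ∞.
Convergence for |t − 4| · 12 < 1, i.e. |t − 4| < 1/12. So R = 1/12.

R = 1/12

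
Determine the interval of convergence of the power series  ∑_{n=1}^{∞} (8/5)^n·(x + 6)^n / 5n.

By the ratio test, |a_{n+1}/a_n| = [5n/5(n+1)] · 8/5 → 8/5.
The series converges when 8/5 · |x + 6| < 1, giving R = 5/8.
At x = -43/8: the terms behave like c/n; limit comparison with the harmonic series gives divergence.
Endpoint x = -53/8: the terms alternate in sign and decrease monotonically to 0 in absolute value (size ~ c/n), so the alternating series test gives convergence.

[-53/8, -43/8)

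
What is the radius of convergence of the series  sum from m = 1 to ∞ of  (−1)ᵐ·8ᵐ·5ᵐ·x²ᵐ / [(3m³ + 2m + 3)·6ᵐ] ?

Ratio test: |a_{m+1}/a_m| = [(3m³ + 2m + 3)/(3(m+1)³ + 2(m+1) + 3)] · 8·5/6 → 20/3 as m → ∞.
Writing y = x², the series in y has radius 3/20, so |x| < √(3/20) and R = √15/10.

R = √15/10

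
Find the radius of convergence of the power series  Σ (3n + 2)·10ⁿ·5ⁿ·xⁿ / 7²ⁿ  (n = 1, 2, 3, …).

The ratio of consecutive coefficients is [(3(n+1) + 2)/(3n + 2)] · 10·5/49 → 50/49.
The series converges when 50/49 · |x| < 1, giving R = 49/50.

R = 49/50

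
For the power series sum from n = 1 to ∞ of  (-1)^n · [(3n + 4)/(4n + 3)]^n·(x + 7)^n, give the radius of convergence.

Applying the root test, |a_n|^(1/n) = (3n + 4)/(4n + 3) → 3/4.
Convergence for |x + 7| · 3/4 < 1, i.e. |x + 7| < 4/3. So R = 4/3.

R = 4/3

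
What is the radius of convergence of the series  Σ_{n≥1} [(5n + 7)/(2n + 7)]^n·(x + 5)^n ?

Root test: |a_n|^(1/n) = (5n + 7)/(2n + 7) → 5/2.
The series converges when 5/2 · |x + 5| < 1, giving R = 2/5.

R = 2/5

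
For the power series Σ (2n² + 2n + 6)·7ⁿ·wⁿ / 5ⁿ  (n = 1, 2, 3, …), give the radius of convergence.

Ratio test: |a_{n+1}/a_n| = [(2(n+1)² + 2(n+1) + 6)/(2n² + 2n + 6)] · 7/5 → 7/5 as n → ∞.
Convergence for |w| · 7/5 < 1, i.e. |w| < 5/7. So R = 5/7.

R = 5/7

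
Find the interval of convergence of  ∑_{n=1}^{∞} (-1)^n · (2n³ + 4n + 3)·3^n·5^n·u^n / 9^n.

Ratio test: |a_{n+1}/a_n| = [(2(n+1)³ + 4(n+1) + 3)/(2n³ + 4n + 3)] · 3·5/9 → 5/3 as n → ∞.
Thus R = 1/(5/3) = 3/5.
Endpoint u = 3/5: the n-th term does not approach 0; divergence by the term test.
Check u = -3/5: the terms have absolute value of order n³, which does not tend to 0, so the series diverges by the divergence test.

(-3/5, 3/5)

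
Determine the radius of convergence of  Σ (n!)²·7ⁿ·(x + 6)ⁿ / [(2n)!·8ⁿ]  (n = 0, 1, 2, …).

Apply the ratio test: |a_{n+1}| / |a_n| = (n+1)²/[(2n+1)·(2n+2)] · 7/8, which tends to 7/32 as n → ∞.
Thus R = 1/(7/32) = 32/7.

R = 32/7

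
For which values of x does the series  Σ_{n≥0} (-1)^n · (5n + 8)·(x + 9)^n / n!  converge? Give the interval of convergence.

(−∞, ∞)

The ratio of consecutive coefficients is (5(n+1) + 8)/(5n + 8) · 1/(n+1) → 0.
The limit is 0, so the series converges for all x; R = ∞.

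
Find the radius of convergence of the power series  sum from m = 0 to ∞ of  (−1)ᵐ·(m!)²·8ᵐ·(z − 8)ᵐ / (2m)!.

The ratio of consecutive coefficients is (m+1)²/[(2m+1)·(2m+2)] · 8 → 2.
Convergence for |z − 8| · 2 < 1, i.e. |z − 8| < 1/2. So R = 1/2.

R = 1/2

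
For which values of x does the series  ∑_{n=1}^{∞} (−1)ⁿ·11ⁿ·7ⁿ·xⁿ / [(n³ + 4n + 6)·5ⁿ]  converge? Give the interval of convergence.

By the ratio test, |a_{n+1}/a_n| = [(n³ + 4n + 6)/((n+1)³ + 4(n+1) + 6)] · 11·7/5 → 77/5.
Thus R = 1/(77/5) = 5/77.
When x = 5/77, absolute convergence follows by limit comparison with Σ 1/n³.
At x = -5/77: absolute convergence follows by limit comparison with Σ 1/n³.

[-5/77, 5/77]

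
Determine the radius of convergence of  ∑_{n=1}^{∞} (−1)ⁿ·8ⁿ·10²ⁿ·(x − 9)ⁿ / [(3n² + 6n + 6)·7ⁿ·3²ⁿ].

R = 63/800

The ratio of consecutive coefficients is [(3n² + 6n + 6)/(3(n+1)² + 6(n+1) + 6)] · 8·100/(7·9) → 800/63.
Thus R = 1/(800/63) = 63/800.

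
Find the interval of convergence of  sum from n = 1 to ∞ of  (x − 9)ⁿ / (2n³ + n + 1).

The ratio of consecutive coefficients is (2n³ + n + 1)/(2(n+1)³ + (n+1) + 1) → 1.
Convergence for |x − 9| < 1, so R = 1.
When x = 10, absolute convergence follows by limit comparison with Σ 1/n³.
When x = 8, the terms are on the order of 1/n³, so the series converges absolutely by comparison with the p-series (p = 3 > 1).

[8, 10]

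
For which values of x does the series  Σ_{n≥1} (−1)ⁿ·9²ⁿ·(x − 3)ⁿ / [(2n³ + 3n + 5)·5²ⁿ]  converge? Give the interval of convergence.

[218/81, 268/81]

By the ratio test, |a_{n+1}/a_n| = [(2n³ + 3n + 5)/(2(n+1)³ + 3(n+1) + 5)] · 81/25 → 81/25.
Hence the series converges for |x − 3| < 1/(81/25) = 25/81, so the radius of convergence is 25/81.
Check x = 268/81: the terms are on the order of 1/n³, so the series converges absolutely by comparison with the p-series (p = 3 > 1).
Endpoint x = 218/81: absolute convergence follows by limit comparison with Σ 1/n³.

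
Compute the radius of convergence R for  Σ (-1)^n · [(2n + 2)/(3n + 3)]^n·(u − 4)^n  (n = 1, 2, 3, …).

R = 3/2

By the Cauchy root test, |a_n|^(1/n) = (2n + 2)/(3n + 3) → 2/3.
Convergence for |u − 4| · 2/3 < 1, i.e. |u − 4| < 3/2. So R = 3/2.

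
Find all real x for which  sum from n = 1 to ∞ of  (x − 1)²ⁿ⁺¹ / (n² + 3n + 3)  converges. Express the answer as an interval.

Ratio test: |a_{n+1}/a_n| = (n² + 3n + 3)/((n+1)² + 3(n+1) + 3) → 1 as n → ∞.
Successive powers of (x − 1) differ by 2, so the series converges when |x − 1|² · 1 < 1, i.e. |x − 1| < √(1) = 1. So R = 1.
When x = 2, absolute convergence follows by limit comparison with Σ 1/n².
Endpoint x = 0: the series is dominated by a constant times Σ 1/n², which converges (p = 2 > 1).

[0, 2]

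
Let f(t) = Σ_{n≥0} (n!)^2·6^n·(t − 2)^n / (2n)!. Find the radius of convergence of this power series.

By the ratio test, |a_{n+1}/a_n| = (n+1)²/[(2n+1)·(2n+2)] · 6 → 3/2.
Thus R = 1/(3/2) = 2/3.

R = 2/3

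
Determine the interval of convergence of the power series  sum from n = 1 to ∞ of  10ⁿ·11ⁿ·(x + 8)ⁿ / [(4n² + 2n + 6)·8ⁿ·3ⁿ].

Ratio test: |a_{n+1}/a_n| = [(4n² + 2n + 6)/(4(n+1)² + 2(n+1) + 6)] · 10·11/(8·3) → 55/12 as n → ∞.
Hence the series converges for |x + 8| < 1/(55/12) = 12/55, so the radius of convergence is 12/55.
At x = -428/55: the terms are on the order of 1/n², so the series converges absolutely by comparison with the p-series (p = 2 > 1).
Check x = -452/55: the terms are on the order of 1/n², so the series converges absolutely by comparison with the p-series (p = 2 > 1).

[-452/55, -428/55]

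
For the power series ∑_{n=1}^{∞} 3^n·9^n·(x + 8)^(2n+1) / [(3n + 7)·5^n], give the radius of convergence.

R = √15/9

Ratio test: |a_{n+1}/a_n| = [(3n + 7)/(3(n+1) + 7)] · 3·9/5 → 27/5 as n → ∞.
Since the exponent of (x + 8) increases by 2 each term, convergence requires |x + 8|² < 5/27, hence R = √15/9.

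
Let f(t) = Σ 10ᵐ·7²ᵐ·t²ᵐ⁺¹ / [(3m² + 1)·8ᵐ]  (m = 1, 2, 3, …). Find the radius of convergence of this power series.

R = 2√5/35

By the ratio test, |a_{m+1}/a_m| = [(3m² + 1)/(3(m+1)² + 1)] · 10·49/8 → 245/4.
Since the exponent of t increases by 2 each term, convergence requires |t|² < 4/245, hence R = 2√5/35.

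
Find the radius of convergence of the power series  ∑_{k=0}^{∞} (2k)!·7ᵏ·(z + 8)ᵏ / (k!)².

By the ratio test, |a_{k+1}/a_k| = (2k+1)·(2k+2)/(k+1)² · 7 → 28.
Thus R = 1/(28) = 1/28.

R = 1/28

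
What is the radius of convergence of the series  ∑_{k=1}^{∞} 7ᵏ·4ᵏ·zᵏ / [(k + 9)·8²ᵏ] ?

By the ratio test, |a_{k+1}/a_k| = [(k + 9)/((k+1) + 9)] · 7·4/64 → 7/16.
The series converges when 7/16 · |z| < 1, giving R = 16/7.

R = 16/7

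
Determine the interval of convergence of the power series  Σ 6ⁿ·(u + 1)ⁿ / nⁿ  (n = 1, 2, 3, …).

(−∞, ∞)

Root test: |a_n|^(1/n) = 6/n → 0.
The limit is 0 for every u, so R = ∞.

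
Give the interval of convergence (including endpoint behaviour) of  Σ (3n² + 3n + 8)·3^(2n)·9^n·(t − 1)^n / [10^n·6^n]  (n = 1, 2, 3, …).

The ratio of consecutive coefficients is [(3(n+1)² + 3(n+1) + 8)/(3n² + 3n + 8)] · 9·9/(10·6) → 27/20.
The series converges when 27/20 · |t − 1| < 1, giving R = 20/27.
Endpoint t = 47/27: the n-th term does not approach 0; divergence by the term test.
Check t = 7/27: the n-th term does not approach 0; divergence by the term test.

(7/27, 47/27)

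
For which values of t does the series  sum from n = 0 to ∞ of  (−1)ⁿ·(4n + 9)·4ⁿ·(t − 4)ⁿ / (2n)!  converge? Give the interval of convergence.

(−∞, ∞)

Ratio test: |a_{n+1}/a_n| = (4(n+1) + 9)/(4n + 9) · 4 · 1/[(2n+1)·(2n+2)] → 0 as n → ∞.
Since the limit is 0 < 1 for every t, the series converges on all of ℝ and R = ∞.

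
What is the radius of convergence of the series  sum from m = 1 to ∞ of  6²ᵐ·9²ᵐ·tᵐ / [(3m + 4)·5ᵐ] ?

The ratio of consecutive coefficients is [(3m + 4)/(3(m+1) + 4)] · 36·81/5 → 2916/5.
Thus R = 1/(2916/5) = 5/2916.

R = 5/2916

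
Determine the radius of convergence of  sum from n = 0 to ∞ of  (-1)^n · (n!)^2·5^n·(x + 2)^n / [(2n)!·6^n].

R = 24/5

By the ratio test, |a_{n+1}/a_n| = (n+1)²/[(2n+1)·(2n+2)] · 5/6 → 5/24.
Hence the series converges for |x + 2| < 1/(5/24) = 24/5, so the radius of convergence is 24/5.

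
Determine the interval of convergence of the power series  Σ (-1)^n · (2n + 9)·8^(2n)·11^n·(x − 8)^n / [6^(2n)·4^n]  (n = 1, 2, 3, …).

The ratio of consecutive coefficients is [(2(n+1) + 9)/(2n + 9)] · 64·11/(36·4) → 44/9.
The series converges when 44/9 · |x − 8| < 1, giving R = 9/44.
At x = 361/44: the terms have absolute value of order n, which does not tend to 0, so the series diverges by the divergence test.
At x = 343/44: the n-th term does not approach 0; divergence by the term test.

(343/44, 361/44)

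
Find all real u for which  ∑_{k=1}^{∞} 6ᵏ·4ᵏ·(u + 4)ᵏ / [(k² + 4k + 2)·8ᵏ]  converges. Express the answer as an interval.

The ratio of consecutive coefficients is [(k² + 4k + 2)/((k+1)² + 4(k+1) + 2)] · 6·4/8 → 3.
The series converges when 3 · |u + 4| < 1, giving R = 1/3.
Check u = -11/3: the terms are on the order of 1/k², so the series converges absolutely by comparison with the p-series (p = 2 > 1).
At u = -13/3: absolute convergence follows by limit comparison with Σ 1/k².

[-13/3, -11/3]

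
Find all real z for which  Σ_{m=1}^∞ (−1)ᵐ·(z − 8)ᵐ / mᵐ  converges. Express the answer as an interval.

(−∞, ∞)

Root test: |a_m|^(1/m) = 1/m → 0.
The limit is 0 for every z, so R = ∞.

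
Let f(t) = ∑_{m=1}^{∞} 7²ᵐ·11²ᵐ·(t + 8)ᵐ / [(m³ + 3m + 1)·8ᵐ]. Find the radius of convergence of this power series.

Apply the ratio test: |a_{m+1}| / |a_m| = [(m³ + 3m + 1)/((m+1)³ + 3(m+1) + 1)] · 49·121/8, which tends to 5929/8 as m → ∞.
Thus R = 1/(5929/8) = 8/5929.

R = 8/5929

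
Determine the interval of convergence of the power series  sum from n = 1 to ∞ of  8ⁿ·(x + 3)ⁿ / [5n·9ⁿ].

[-33/8, -15/8)

Ratio test: |a_{n+1}/a_n| = [5n/5(n+1)] · 8/9 → 8/9 as n → ∞.
Thus R = 1/(8/9) = 9/8.
Endpoint x = -15/8: the terms are asymptotic to a nonzero constant times 1/n, so the series diverges by limit comparison with Σ 1/n.
Check x = -33/8: an alternating series whose terms decrease to 0 in absolute value, so it converges by the Leibniz criterion.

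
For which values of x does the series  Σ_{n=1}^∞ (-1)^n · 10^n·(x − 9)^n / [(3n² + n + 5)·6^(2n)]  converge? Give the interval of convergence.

[27/5, 63/5]

The ratio of consecutive coefficients is [(3n² + n + 5)/(3(n+1)² + (n+1) + 5)] · 10/36 → 5/18.
Hence the series converges for |x − 9| < 1/(5/18) = 18/5, so the radius of convergence is 18/5.
At x = 63/5: the series is dominated by a constant times Σ 1/n², which converges (p = 2 > 1).
When x = 27/5, the series is dominated by a constant times Σ 1/n², which converges (p = 2 > 1).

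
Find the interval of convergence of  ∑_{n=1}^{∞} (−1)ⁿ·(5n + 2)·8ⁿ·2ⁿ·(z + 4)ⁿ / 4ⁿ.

(-17/4, -15/4)

Apply the ratio test: |a_{n+1}| / |a_n| = [(5(n+1) + 2)/(5n + 2)] · 8·2/4, which tends to 4 as n → ∞.
Hence the series converges for |z + 4| < 1/(4) = 1/4, so the radius of convergence is 1/4.
Endpoint z = -15/4: the n-th term does not approach 0; divergence by the term test.
Check z = -17/4: the terms do not tend to 0, so the series diverges.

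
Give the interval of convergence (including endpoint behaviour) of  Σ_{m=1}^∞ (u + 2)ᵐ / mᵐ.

Applying the root test, |a_m|^(1/m) = 1/m → 0.
Since the m-th root of |a_m| tends to 0, the series converges for all real u; R = ∞.

(−∞, ∞)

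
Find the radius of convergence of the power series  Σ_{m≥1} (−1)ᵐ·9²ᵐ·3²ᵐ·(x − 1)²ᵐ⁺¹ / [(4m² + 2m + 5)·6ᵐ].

Ratio test: |a_{m+1}/a_m| = [(4m² + 2m + 5)/(4(m+1)² + 2(m+1) + 5)] · 81·9/6 → 243/2 as m → ∞.
Successive powers of (x − 1) differ by 2, so the series converges when |x − 1|² · 243/2 < 1, i.e. |x − 1| < √(2/243). So R = √6/27.

R = √6/27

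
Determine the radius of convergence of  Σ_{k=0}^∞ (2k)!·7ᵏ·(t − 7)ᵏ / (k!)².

R = 1/28

Apply the ratio test: |a_{k+1}| / |a_k| = (2k+1)·(2k+2)/(k+1)² · 7, which tends to 28 as k → ∞.
The series converges when 28 · |t − 7| < 1, giving R = 1/28.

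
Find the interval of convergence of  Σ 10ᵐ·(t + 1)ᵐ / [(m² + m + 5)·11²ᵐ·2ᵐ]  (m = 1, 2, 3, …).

[-126/5, 116/5]

Ratio test: |a_{m+1}/a_m| = [(m² + m + 5)/((m+1)² + (m+1) + 5)] · 10/(121·2) → 5/121 as m → ∞.
Thus R = 1/(5/121) = 121/5.
Endpoint t = 116/5: the terms are on the order of 1/m², so the series converges absolutely by comparison with the p-series (p = 2 > 1).
Endpoint t = -126/5: the terms are on the order of 1/m², so the series converges absolutely by comparison with the p-series (p = 2 > 1).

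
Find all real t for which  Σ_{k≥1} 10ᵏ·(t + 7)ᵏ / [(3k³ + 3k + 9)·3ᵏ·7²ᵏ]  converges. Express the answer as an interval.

[-217/10, 77/10]

By the ratio test, |a_{k+1}/a_k| = [(3k³ + 3k + 9)/(3(k+1)³ + 3(k+1) + 9)] · 10/(3·49) → 10/147.
The series converges when 10/147 · |t + 7| < 1, giving R = 147/10.
When t = 77/10, absolute convergence follows by limit comparison with Σ 1/k³.
Check t = -217/10: the terms are on the order of 1/k³, so the series converges absolutely by comparison with the p-series (p = 3 > 1).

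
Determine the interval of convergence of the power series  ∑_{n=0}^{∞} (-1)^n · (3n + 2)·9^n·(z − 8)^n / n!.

(−∞, ∞)

Apply the ratio test: |a_{n+1}| / |a_n| = (3(n+1) + 2)/(3n + 2) · 9 · 1/(n+1), which tends to 0 as n → ∞.
Since the limit is 0 < 1 for every z, the series converges on all of ℝ and R = ∞.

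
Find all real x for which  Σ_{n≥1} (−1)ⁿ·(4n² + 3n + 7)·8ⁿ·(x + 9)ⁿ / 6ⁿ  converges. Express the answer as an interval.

The ratio of consecutive coefficients is [(4(n+1)² + 3(n+1) + 7)/(4n² + 3n + 7)] · 8/6 → 4/3.
The series converges when 4/3 · |x + 9| < 1, giving R = 3/4.
At x = -33/4: the n-th term does not approach 0; divergence by the term test.
At x = -39/4: the terms have absolute value of order n², which does not tend to 0, so the series diverges by the divergence test.

(-39/4, -33/4)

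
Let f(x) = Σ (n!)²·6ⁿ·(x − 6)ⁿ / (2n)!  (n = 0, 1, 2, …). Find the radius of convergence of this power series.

Ratio test: |a_{n+1}/a_n| = (n+1)²/[(2n+1)·(2n+2)] · 6 → 3/2 as n → ∞.
Hence the series converges for |x − 6| < 1/(3/2) = 2/3, so the radius of convergence is 2/3.

R = 2/3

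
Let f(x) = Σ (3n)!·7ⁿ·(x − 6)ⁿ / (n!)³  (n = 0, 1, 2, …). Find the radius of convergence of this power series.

Apply the ratio test: |a_{n+1}| / |a_n| = (3n+1)·(3n+2)·(3n+3)/(n+1)³ · 7, which tends to 189 as n → ∞.
Thus R = 1/(189) = 1/189.

R = 1/189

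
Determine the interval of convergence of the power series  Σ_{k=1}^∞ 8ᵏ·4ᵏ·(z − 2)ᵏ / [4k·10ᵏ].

By the ratio test, |a_{k+1}/a_k| = [4k/4(k+1)] · 8·4/10 → 16/5.
The series converges when 16/5 · |z − 2| < 1, giving R = 5/16.
When z = 37/16, the terms behave like c/k; limit comparison with the harmonic series gives divergence.
At z = 27/16: convergence follows from the alternating series test (terms decrease monotonically to 0).

[27/16, 37/16)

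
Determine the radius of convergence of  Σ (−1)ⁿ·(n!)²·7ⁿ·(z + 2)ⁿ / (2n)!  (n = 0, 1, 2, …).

R = 4/7

By the ratio test, |a_{n+1}/a_n| = (n+1)²/[(2n+1)·(2n+2)] · 7 → 7/4.
The series converges when 7/4 · |z + 2| < 1, giving R = 4/7.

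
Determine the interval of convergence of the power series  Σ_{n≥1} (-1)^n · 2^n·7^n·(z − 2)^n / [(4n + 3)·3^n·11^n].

(-5/14, 61/14]

The ratio of consecutive coefficients is [(4n + 3)/(4(n+1) + 3)] · 2·7/(3·11) → 14/33.
Convergence for |z − 2| · 14/33 < 1, i.e. |z − 2| < 33/14. So R = 33/14.
Check z = 61/14: the terms alternate in sign and decrease monotonically to 0 in absolute value (size ~ c/n), so the alternating series test gives convergence.
Check z = -5/14: the terms are asymptotic to a nonzero constant times 1/n, so the series diverges by limit comparison with Σ 1/n.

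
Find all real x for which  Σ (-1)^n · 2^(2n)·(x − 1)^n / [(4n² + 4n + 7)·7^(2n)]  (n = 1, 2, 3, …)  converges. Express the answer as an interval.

[-45/4, 53/4]

Ratio test: |a_{n+1}/a_n| = [(4n² + 4n + 7)/(4(n+1)² + 4(n+1) + 7)] · 4/49 → 4/49 as n → ∞.
Thus R = 1/(4/49) = 49/4.
At x = 53/4: the terms are on the order of 1/n², so the series converges absolutely by comparison with the p-series (p = 2 > 1).
At x = -45/4: absolute convergence follows by limit comparison with Σ 1/n².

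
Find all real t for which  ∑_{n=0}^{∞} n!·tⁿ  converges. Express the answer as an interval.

The ratio of consecutive coefficients is (n+1) → ∞.
The ratio grows without bound, so the series diverges whenever t ≠ 0; it converges only at t = 0. R = 0.

{0}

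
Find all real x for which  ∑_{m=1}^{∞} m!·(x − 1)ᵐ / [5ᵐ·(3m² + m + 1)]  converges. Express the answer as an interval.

{1}

Ratio test: |a_{m+1}/a_m| = (m+1) · 1/5 · (3m² + m + 1)/(3(m+1)² + (m+1) + 1) → ∞ as m → ∞.
The ratio grows without bound, so the series diverges whenever (x − 1) ≠ 0; it converges only at x = 1. R = 0.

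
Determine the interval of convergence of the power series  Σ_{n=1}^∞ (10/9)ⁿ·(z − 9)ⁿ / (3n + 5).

[81/10, 99/10)

Apply the ratio test: |a_{n+1}| / |a_n| = [(3n + 5)/(3(n+1) + 5)] · 10/9, which tends to 10/9 as n → ∞.
Thus R = 1/(10/9) = 9/10.
When z = 99/10, the terms behave like c/n; limit comparison with the harmonic series gives divergence.
When z = 81/10, convergence follows from the alternating series test (terms decrease monotonically to 0).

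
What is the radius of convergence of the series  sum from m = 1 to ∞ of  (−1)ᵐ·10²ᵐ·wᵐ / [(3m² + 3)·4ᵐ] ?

R = 1/25

Apply the ratio test: |a_{m+1}| / |a_m| = [(3m² + 3)/(3(m+1)² + 3)] · 100/4, which tends to 25 as m → ∞.
Hence the series converges for |w| < 1/(25) = 1/25, so the radius of convergence is 1/25.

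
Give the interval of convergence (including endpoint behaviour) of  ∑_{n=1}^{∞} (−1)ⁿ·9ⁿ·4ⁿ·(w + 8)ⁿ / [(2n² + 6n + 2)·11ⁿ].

Ratio test: |a_{n+1}/a_n| = [(2n² + 6n + 2)/(2(n+1)² + 6(n+1) + 2)] · 9·4/11 → 36/11 as n → ∞.
Convergence for |w + 8| · 36/11 < 1, i.e. |w + 8| < 11/36. So R = 11/36.
When w = -277/36, absolute convergence follows by limit comparison with Σ 1/n².
At w = -299/36: the terms are on the order of 1/n², so the series converges absolutely by comparison with the p-series (p = 2 > 1).

[-299/36, -277/36]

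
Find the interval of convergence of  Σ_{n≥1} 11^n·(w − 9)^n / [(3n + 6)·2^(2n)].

[95/11, 103/11)

Ratio test: |a_{n+1}/a_n| = [(3n + 6)/(3(n+1) + 6)] · 11/4 → 11/4 as n → ∞.
Convergence for |w − 9| · 11/4 < 1, i.e. |w − 9| < 4/11. So R = 4/11.
When w = 103/11, comparison with the harmonic series Σ 1/n shows the series diverges.
When w = 95/11, an alternating series whose terms decrease to 0 in absolute value, so it converges by the Leibniz criterion.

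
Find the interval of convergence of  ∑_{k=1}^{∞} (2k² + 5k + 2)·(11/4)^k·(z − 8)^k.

(84/11, 92/11)

Apply the ratio test: |a_{k+1}| / |a_k| = [(2(k+1)² + 5(k+1) + 2)/(2k² + 5k + 2)] · 11/4, which tends to 11/4 as k → ∞.
Hence the series converges for |z − 8| < 1/(11/4) = 4/11, so the radius of convergence is 4/11.
Check z = 92/11: the k-th term does not approach 0; divergence by the term test.
Check z = 84/11: the k-th term does not approach 0; divergence by the term test.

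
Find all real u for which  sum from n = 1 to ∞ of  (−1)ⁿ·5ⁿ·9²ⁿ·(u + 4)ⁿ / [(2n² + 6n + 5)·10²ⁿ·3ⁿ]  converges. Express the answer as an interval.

[-128/27, -88/27]

The ratio of consecutive coefficients is [(2n² + 6n + 5)/(2(n+1)² + 6(n+1) + 5)] · 5·81/(100·3) → 27/20.
Hence the series converges for |u + 4| < 1/(27/20) = 20/27, so the radius of convergence is 20/27.
When u = -88/27, the series is dominated by a constant times Σ 1/n², which converges (p = 2 > 1).
When u = -128/27, the terms are on the order of 1/n², so the series converges absolutely by comparison with the p-series (p = 2 > 1).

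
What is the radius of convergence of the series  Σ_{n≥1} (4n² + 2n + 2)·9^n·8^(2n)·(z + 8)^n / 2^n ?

Apply the ratio test: |a_{n+1}| / |a_n| = [(4(n+1)² + 2(n+1) + 2)/(4n² + 2n + 2)] · 9·64/2, which tends to 288 as n → ∞.
The series converges when 288 · |z + 8| < 1, giving R = 1/288.

R = 1/288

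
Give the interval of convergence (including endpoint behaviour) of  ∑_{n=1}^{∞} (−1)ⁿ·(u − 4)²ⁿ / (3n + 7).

[3, 5]

The ratio of consecutive coefficients is (3n + 7)/(3(n+1) + 7) → 1.
Since the exponent of (u − 4) increases by 2 each term, convergence requires |u − 4|² < 1, hence R = 1.
When u = 5, the terms alternate in sign and decrease monotonically to 0 in absolute value (size ~ c/n), so the alternating series test gives convergence.
When u = 3, convergence follows from the alternating series test (terms decrease monotonically to 0).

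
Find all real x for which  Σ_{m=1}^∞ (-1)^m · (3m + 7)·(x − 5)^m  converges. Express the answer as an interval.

By the ratio test, |a_{m+1}/a_m| = (3(m+1) + 7)/(3m + 7) → 1.
Convergence for |x − 5| < 1, so R = 1.
When x = 6, the terms have absolute value of order m, which does not tend to 0, so the series diverges by the divergence test.
When x = 4, the terms do not tend to 0, so the series diverges.

(4, 6)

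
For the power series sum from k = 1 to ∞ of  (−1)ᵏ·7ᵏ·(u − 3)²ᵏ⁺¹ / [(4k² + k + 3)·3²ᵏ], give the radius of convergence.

R = 3√7/7

The ratio of consecutive coefficients is [(4k² + k + 3)/(4(k+1)² + (k+1) + 3)] · 7/9 → 7/9.
Since the exponent of (u − 3) increases by 2 each term, convergence requires |u − 3|² < 9/7, hence R = 3√7/7.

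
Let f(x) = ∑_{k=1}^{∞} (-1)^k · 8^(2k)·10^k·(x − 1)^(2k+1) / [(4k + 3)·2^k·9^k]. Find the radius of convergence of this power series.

By the ratio test, |a_{k+1}/a_k| = [(4k + 3)/(4(k+1) + 3)] · 64·10/(2·9) → 320/9.
Since the exponent of (x − 1) increases by 2 each term, convergence requires |x − 1|² < 9/320, hence R = 3√5/40.

R = 3√5/40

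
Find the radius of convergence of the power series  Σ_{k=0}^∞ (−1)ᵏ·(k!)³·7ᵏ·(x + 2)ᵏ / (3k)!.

R = 27/7

The ratio of consecutive coefficients is (k+1)³/[(3k+1)·(3k+2)·(3k+3)] · 7 → 7/27.
Thus R = 1/(7/27) = 27/7.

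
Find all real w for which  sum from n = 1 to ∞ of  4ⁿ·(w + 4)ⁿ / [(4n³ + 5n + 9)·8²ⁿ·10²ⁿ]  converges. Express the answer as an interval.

[-1604, 1596]

The ratio of consecutive coefficients is [(4n³ + 5n + 9)/(4(n+1)³ + 5(n+1) + 9)] · 4/(64·100) → 1/1600.
The series converges when 1/1600 · |w + 4| < 1, giving R = 1600.
At w = 1596: absolute convergence follows by limit comparison with Σ 1/n³.
At w = -1604: the terms are on the order of 1/n³, so the series converges absolutely by comparison with the p-series (p = 3 > 1).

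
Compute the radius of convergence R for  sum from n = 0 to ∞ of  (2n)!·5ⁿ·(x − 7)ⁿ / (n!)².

Apply the ratio test: |a_{n+1}| / |a_n| = (2n+1)·(2n+2)/(n+1)² · 5, which tends to 20 as n → ∞.
Thus R = 1/(20) = 1/20.

R = 1/20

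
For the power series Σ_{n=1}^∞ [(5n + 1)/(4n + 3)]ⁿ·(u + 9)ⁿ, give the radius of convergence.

By the Cauchy root test, |a_n|^(1/n) = (5n + 1)/(4n + 3) → 5/4.
The series converges when 5/4 · |u + 9| < 1, giving R = 4/5.

R = 4/5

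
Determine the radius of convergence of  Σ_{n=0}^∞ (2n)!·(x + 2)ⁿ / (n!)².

R = 1/4

Ratio test: |a_{n+1}/a_n| = (2n+1)·(2n+2)/(n+1)² → 4 as n → ∞.
The series converges when 4 · |x + 2| < 1, giving R = 1/4.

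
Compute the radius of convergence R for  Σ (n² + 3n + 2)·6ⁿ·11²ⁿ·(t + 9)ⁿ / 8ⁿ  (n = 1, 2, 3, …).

Apply the ratio test: |a_{n+1}| / |a_n| = [((n+1)² + 3(n+1) + 2)/(n² + 3n + 2)] · 6·121/8, which tends to 363/4 as n → ∞.
Thus R = 1/(363/4) = 4/363.

R = 4/363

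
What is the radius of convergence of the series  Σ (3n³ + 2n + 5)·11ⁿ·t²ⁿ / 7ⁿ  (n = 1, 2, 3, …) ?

R = √77/11

By the ratio test, |a_{n+1}/a_n| = [(3(n+1)³ + 2(n+1) + 5)/(3n³ + 2n + 5)] · 11/7 → 11/7.
Successive powers of t differ by 2, so the series converges when |t|² · 11/7 < 1, i.e. |t| < √(7/11). So R = √77/11.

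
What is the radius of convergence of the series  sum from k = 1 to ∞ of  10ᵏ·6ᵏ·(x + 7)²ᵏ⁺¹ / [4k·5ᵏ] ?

Apply the ratio test: |a_{k+1}| / |a_k| = [4k/4(k+1)] · 10·6/5, which tends to 12 as k → ∞.
Writing y = (x + 7)², the series in y has radius 1/12, so |x + 7| < √(1/12) and R = √3/6.

R = √3/6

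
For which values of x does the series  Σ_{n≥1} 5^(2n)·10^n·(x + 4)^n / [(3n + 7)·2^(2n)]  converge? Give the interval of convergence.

[-502/125, -498/125)

The ratio of consecutive coefficients is [(3n + 7)/(3(n+1) + 7)] · 25·10/4 → 125/2.
Thus R = 1/(125/2) = 2/125.
Check x = -498/125: the terms behave like c/n; limit comparison with the harmonic series gives divergence.
When x = -502/125, the terms alternate in sign and decrease monotonically to 0 in absolute value (size ~ c/n), so the alternating series test gives convergence.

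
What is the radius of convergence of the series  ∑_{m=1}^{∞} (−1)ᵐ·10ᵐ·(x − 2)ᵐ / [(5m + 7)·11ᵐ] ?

R = 11/10

Apply the ratio test: |a_{m+1}| / |a_m| = [(5m + 7)/(5(m+1) + 7)] · 10/11, which tends to 10/11 as m → ∞.
Hence the series converges for |x − 2| < 1/(10/11) = 11/10, so the radius of convergence is 11/10.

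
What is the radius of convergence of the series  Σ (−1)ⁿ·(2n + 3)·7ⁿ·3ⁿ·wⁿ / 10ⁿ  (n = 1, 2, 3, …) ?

By the ratio test, |a_{n+1}/a_n| = [(2(n+1) + 3)/(2n + 3)] · 7·3/10 → 21/10.
The series converges when 21/10 · |w| < 1, giving R = 10/21.

R = 10/21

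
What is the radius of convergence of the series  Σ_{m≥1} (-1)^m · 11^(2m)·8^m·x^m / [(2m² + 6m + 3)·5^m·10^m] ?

By the ratio test, |a_{m+1}/a_m| = [(2m² + 6m + 3)/(2(m+1)² + 6(m+1) + 3)] · 121·8/(5·10) → 484/25.
Thus R = 1/(484/25) = 25/484.

R = 25/484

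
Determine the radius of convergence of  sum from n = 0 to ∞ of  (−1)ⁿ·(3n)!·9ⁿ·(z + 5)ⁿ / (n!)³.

By the ratio test, |a_{n+1}/a_n| = (3n+1)·(3n+2)·(3n+3)/(n+1)³ · 9 → 243.
Hence the series converges for |z + 5| < 1/(243) = 1/243, so the radius of convergence is 1/243.

R = 1/243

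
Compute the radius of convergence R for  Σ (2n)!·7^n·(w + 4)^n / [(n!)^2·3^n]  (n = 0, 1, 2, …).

R = 3/28

Ratio test: |a_{n+1}/a_n| = (2n+1)·(2n+2)/(n+1)² · 7/3 → 28/3 as n → ∞.
Hence the series converges for |w + 4| < 1/(28/3) = 3/28, so the radius of convergence is 3/28.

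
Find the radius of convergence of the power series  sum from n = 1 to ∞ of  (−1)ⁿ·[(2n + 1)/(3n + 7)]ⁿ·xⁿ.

R = 3/2

Root test: |a_n|^(1/n) = (2n + 1)/(3n + 7) → 2/3.
Hence the series converges for |x| < 1/(2/3) = 3/2, so the radius of convergence is 3/2.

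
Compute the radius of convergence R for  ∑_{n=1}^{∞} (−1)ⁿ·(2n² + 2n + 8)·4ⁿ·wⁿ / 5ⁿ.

R = 5/4

Apply the ratio test: |a_{n+1}| / |a_n| = [(2(n+1)² + 2(n+1) + 8)/(2n² + 2n + 8)] · 4/5, which tends to 4/5 as n → ∞.
Hence the series converges for |w| < 1/(4/5) = 5/4, so the radius of convergence is 5/4.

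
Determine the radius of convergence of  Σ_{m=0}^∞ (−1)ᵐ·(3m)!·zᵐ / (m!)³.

By the ratio test, |a_{m+1}/a_m| = (3m+1)·(3m+2)·(3m+3)/(m+1)³ → 27.
Convergence for |z| · 27 < 1, i.e. |z| < 1/27. So R = 1/27.

R = 1/27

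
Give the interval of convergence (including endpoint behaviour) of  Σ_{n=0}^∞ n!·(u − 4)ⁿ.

By the ratio test, |a_{n+1}/a_n| = (n+1) → ∞.
Since the ratio → ∞, the series diverges for every u ≠ 4, and R = 0.

{4}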